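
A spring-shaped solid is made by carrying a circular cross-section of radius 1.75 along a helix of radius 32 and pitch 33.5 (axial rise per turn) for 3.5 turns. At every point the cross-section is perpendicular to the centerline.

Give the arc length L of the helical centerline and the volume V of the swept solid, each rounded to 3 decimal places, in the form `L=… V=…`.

2πR = 2π·32 = 201.061930
per-turn = √(201.061930² + 33.5²) = √(40425.8996 + 1122.25) = √41548.1496 = 203.833632
L = 3.5 × 203.833632 = 713.417713
V = π·1.75² × L = 9.621128 × 713.417713 = 6863.882777

L=713.418 V=6863.883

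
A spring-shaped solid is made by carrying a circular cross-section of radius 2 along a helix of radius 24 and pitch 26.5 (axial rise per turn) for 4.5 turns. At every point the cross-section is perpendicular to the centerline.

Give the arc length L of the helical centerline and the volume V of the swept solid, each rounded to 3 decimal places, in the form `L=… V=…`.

L=688.982 V=8658.009

2πR = 2π·24 = 150.796447
per-turn = √(150.796447² + 26.5²) = √(22739.5685 + 702.25) = √23441.8185 = 153.107213
L = 4.5 × 153.107213 = 688.982457
V = π·2² × L = 12.566371 × 688.982457 = 8658.008896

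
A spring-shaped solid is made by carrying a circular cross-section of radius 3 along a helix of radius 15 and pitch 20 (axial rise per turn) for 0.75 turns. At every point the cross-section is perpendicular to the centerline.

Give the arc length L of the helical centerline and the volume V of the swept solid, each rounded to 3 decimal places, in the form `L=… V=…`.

2πR = 2π·15 = 94.247780
per-turn = √(94.247780² + 20²) = √(8882.6440 + 400) = √9282.6440 = 96.346479
L = 0.75 × 96.346479 = 72.259859
V = π·3² × L = 28.274334 × 72.259859 = 2043.099381

L=72.260 V=2043.099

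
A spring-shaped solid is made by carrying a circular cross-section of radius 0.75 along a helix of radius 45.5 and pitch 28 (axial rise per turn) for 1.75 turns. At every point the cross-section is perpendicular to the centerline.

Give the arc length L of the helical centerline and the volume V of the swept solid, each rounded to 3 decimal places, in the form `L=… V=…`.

2πR = 2π·45.5 = 285.884931
per-turn = √(285.884931² + 28²) = √(81730.1940 + 784) = √82514.1940 = 287.252840
L = 1.75 × 287.252840 = 502.692470
V = π·0.75² × L = 1.767146 × 502.692470 = 888.330921

L=502.692 V=888.331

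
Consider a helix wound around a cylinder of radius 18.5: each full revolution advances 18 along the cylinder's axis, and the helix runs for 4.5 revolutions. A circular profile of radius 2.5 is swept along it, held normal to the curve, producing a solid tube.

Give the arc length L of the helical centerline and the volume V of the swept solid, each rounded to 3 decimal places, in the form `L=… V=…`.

L=529.310 V=10392.969

2πR = 2π·18.5 = 116.238928
per-turn = √(116.238928² + 18²) = √(13511.4884 + 324) = √13835.4884 = 117.624353
L = 4.5 × 117.624353 = 529.309589
V = π·2.5² × L = 19.634954 × 529.309589 = 10392.969469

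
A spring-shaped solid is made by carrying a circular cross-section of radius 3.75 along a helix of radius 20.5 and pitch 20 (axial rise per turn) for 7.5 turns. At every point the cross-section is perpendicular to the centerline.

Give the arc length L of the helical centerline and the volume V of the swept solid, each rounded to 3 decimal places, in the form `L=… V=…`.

L=977.616 V=43189.746

2πR = 2π·20.5 = 128.805299
per-turn = √(128.805299² + 20²) = √(16590.8050 + 400) = √16990.8050 = 130.348782
L = 7.5 × 130.348782 = 977.615866
V = π·3.75² × L = 44.178647 × 977.615866 = 43189.745937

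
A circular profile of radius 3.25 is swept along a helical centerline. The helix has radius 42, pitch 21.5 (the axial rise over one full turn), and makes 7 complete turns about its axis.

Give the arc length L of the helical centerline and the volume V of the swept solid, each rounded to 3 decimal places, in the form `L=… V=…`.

2πR = 2π·42 = 263.893783
per-turn = √(263.893783² + 21.5²) = √(69639.9287 + 462.25) = √70102.1787 = 264.768160
L = 7 × 264.768160 = 1853.377121
V = π·3.25² × L = 33.183072 × 1853.377121 = 61500.747210

L=1853.377 V=61500.747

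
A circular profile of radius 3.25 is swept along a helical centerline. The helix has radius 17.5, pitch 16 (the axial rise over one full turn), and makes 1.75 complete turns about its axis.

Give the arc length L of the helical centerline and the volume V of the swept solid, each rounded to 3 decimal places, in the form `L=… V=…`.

L=194.449 V=6452.417

2πR = 2π·17.5 = 109.955743
per-turn = √(109.955743² + 16²) = √(12090.2654 + 256) = √12346.2654 = 111.113750
L = 1.75 × 111.113750 = 194.449062
V = π·3.25² × L = 33.183072 × 194.449062 = 6452.417307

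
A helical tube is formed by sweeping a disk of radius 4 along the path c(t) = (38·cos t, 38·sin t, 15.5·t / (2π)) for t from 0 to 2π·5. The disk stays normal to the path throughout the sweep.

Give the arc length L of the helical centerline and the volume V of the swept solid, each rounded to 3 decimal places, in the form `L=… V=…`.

L=1196.318 V=60133.509

2πR = 2π·38 = 238.761042
per-turn = √(238.761042² + 15.5²) = √(57006.8350 + 240.25) = √57247.0850 = 239.263631
L = 5 × 239.263631 = 1196.318154
V = π·4² × L = 50.265482 × 1196.318154 = 60133.509182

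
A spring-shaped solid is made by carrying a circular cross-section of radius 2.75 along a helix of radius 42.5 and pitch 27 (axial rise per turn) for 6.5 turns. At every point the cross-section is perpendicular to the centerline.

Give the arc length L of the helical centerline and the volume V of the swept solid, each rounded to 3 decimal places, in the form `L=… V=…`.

2πR = 2π·42.5 = 267.035376
per-turn = √(267.035376² + 27²) = √(71307.8918 + 729) = √72036.8918 = 268.396892
L = 6.5 × 268.396892 = 1744.579800
V = π·2.75² × L = 23.758294 × 1744.579800 = 41448.240567

L=1744.580 V=41448.241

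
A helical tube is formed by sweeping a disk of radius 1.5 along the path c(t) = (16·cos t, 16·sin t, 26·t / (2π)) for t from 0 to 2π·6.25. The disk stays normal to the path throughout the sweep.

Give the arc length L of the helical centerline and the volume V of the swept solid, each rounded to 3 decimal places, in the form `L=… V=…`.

2πR = 2π·16 = 100.530965
per-turn = √(100.530965² + 26²) = √(10106.4749 + 676) = √10782.4749 = 103.838697
L = 6.25 × 103.838697 = 648.991854
V = π·1.5² × L = 7.068583 × 648.991854 = 4587.453089

L=648.992 V=4587.453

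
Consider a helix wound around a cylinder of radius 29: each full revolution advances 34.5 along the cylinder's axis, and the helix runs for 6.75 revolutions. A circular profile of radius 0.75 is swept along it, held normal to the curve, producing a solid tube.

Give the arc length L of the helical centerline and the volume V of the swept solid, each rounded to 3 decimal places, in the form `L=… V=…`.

L=1251.786 V=2212.088

2πR = 2π·29 = 182.212374
per-turn = √(182.212374² + 34.5²) = √(33201.3492 + 1190.25) = √34391.5992 = 185.449722
L = 6.75 × 185.449722 = 1251.785620
V = π·0.75² × L = 1.767146 × 1251.785620 = 2212.087786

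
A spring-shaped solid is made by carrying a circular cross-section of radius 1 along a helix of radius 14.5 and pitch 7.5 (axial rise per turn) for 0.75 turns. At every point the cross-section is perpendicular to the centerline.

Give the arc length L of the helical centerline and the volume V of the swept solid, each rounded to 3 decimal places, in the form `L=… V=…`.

L=68.561 V=215.390

2πR = 2π·14.5 = 91.106187
per-turn = √(91.106187² + 7.5²) = √(8300.3373 + 56.25) = √8356.5873 = 91.414371
L = 0.75 × 91.414371 = 68.560779
V = π·1² × L = 3.141593 × 68.560779 = 215.390038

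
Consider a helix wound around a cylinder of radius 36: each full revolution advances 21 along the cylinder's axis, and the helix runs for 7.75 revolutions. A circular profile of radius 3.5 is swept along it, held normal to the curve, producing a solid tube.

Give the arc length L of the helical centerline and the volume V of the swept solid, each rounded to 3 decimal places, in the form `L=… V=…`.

L=1760.547 V=67753.803

2πR = 2π·36 = 226.194671
per-turn = √(226.194671² + 21²) = √(51164.0292 + 441) = √51605.0292 = 227.167404
L = 7.75 × 227.167404 = 1760.547377
V = π·3.5² × L = 38.484510 × 1760.547377 = 67753.803153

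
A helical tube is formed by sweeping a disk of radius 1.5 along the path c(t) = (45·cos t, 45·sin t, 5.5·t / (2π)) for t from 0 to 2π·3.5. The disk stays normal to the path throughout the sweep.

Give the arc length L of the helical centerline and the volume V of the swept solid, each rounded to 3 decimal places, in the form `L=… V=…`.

2πR = 2π·45 = 282.743339
per-turn = √(282.743339² + 5.5²) = √(79943.7956 + 30.25) = √79974.0456 = 282.796828
L = 3.5 × 282.796828 = 989.788896
V = π·1.5² × L = 7.068583 × 989.788896 = 6996.405432

L=989.789 V=6996.405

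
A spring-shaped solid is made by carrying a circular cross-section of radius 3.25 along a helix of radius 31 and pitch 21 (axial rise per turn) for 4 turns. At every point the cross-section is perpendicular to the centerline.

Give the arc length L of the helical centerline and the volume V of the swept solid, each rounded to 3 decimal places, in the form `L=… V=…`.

2πR = 2π·31 = 194.778745
per-turn = √(194.778745² + 21²) = √(37938.7593 + 441) = √38379.7593 = 195.907527
L = 4 × 195.907527 = 783.630110
V = π·3.25² × L = 33.183072 × 783.630110 = 26003.254673

L=783.630 V=26003.255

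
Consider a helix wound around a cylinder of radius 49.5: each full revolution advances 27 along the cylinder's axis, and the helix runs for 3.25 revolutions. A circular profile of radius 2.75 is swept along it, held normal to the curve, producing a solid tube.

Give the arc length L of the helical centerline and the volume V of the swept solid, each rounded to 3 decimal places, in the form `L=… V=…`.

2πR = 2π·49.5 = 311.017673
per-turn = √(311.017673² + 27²) = √(96731.9927 + 729) = √97460.9927 = 312.187432
L = 3.25 × 312.187432 = 1014.609154
V = π·2.75² × L = 23.758294 × 1014.609154 = 24105.383030

L=1014.609 V=24105.383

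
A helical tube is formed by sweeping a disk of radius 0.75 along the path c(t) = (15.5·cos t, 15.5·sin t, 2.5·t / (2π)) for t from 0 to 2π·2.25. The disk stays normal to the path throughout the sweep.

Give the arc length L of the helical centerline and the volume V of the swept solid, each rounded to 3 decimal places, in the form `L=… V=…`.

L=219.198 V=387.355

2πR = 2π·15.5 = 97.389372
per-turn = √(97.389372² + 2.5²) = √(9484.6898 + 6.25) = √9490.9398 = 97.421455
L = 2.25 × 97.421455 = 219.198273
V = π·0.75² × L = 1.767146 × 219.198273 = 387.355322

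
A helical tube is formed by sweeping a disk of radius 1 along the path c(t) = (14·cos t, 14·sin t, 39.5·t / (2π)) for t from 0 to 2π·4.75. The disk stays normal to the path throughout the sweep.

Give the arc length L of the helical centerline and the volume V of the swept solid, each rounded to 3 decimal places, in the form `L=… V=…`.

2πR = 2π·14 = 87.964594
per-turn = √(87.964594² + 39.5²) = √(7737.7699 + 1560.25) = √9298.0199 = 96.426240
L = 4.75 × 96.426240 = 458.024642
V = π·1² × L = 3.141593 × 458.024642 = 1438.926851

L=458.025 V=1438.927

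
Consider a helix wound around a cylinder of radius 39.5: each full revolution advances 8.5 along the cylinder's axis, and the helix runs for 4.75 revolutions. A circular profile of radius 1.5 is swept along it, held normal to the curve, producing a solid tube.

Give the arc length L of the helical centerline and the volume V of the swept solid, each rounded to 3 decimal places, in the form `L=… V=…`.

2πR = 2π·39.5 = 248.185820
per-turn = √(248.185820² + 8.5²) = √(61596.2011 + 72.25) = √61668.4511 = 248.331333
L = 4.75 × 248.331333 = 1179.573833
V = π·1.5² × L = 7.068583 × 1179.573833 = 8337.916097

L=1179.574 V=8337.916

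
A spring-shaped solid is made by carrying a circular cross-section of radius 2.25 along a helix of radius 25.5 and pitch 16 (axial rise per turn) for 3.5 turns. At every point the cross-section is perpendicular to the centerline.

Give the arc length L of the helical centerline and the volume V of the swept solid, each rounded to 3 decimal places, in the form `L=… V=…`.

2πR = 2π·25.5 = 160.221225
per-turn = √(160.221225² + 16²) = √(25670.8410 + 256) = √25926.8410 = 161.018139
L = 3.5 × 161.018139 = 563.563486
V = π·2.25² × L = 15.904313 × 563.563486 = 8963.089970

L=563.563 V=8963.090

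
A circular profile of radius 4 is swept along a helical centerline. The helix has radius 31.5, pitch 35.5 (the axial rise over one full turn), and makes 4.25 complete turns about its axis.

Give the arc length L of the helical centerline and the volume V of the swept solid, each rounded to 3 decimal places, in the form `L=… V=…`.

2πR = 2π·31.5 = 197.920337
per-turn = √(197.920337² + 35.5²) = √(39172.4599 + 1260.25) = √40432.7099 = 201.078865
L = 4.25 × 201.078865 = 854.585175
V = π·4² × L = 50.265482 × 854.585175 = 42956.136142

L=854.585 V=42956.136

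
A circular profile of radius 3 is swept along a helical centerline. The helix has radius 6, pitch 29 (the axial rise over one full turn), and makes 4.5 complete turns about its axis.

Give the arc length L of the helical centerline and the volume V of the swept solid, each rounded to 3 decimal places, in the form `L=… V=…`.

2πR = 2π·6 = 37.699112
per-turn = √(37.699112² + 29²) = √(1421.2230 + 841) = √2262.2230 = 47.562832
L = 4.5 × 47.562832 = 214.032746
V = π·3² × L = 28.274334 × 214.032746 = 6051.633327

L=214.033 V=6051.633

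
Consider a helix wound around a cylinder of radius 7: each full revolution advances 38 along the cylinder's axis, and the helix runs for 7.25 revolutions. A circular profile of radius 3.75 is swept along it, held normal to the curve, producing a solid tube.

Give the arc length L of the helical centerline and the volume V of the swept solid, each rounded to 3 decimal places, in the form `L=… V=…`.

2πR = 2π·7 = 43.982297
per-turn = √(43.982297² + 38²) = √(1934.4425 + 1444) = √3378.4425 = 58.124371
L = 7.25 × 58.124371 = 421.401687
V = π·3.75² × L = 44.178647 × 421.401687 = 18616.956252

L=421.402 V=18616.956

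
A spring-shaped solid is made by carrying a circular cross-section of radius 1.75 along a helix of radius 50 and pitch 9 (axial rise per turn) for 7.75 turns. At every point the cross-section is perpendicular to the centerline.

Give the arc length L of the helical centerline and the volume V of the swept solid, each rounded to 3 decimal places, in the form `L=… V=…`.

L=2435.733 V=23434.500

2πR = 2π·50 = 314.159265
per-turn = √(314.159265² + 9²) = √(98696.0440 + 81) = √98777.0440 = 314.288154
L = 7.75 × 314.288154 = 2435.733197
V = π·1.75² × L = 9.621128 × 2435.733197 = 23434.499646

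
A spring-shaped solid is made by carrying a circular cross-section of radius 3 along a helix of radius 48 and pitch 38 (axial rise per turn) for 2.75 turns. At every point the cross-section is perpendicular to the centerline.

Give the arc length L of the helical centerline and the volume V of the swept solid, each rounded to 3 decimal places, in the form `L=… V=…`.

L=835.938 V=23635.588

2πR = 2π·48 = 301.592895
per-turn = √(301.592895² + 38²) = √(90958.2742 + 1444) = √92402.2742 = 303.977424
L = 2.75 × 303.977424 = 835.937915
V = π·3² × L = 28.274334 × 835.937915 = 23635.587724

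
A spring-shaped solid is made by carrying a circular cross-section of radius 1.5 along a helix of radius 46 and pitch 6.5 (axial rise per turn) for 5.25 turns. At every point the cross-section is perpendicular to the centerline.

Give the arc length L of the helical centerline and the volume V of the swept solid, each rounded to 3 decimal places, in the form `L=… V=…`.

2πR = 2π·46 = 289.026524
per-turn = √(289.026524² + 6.5²) = √(83536.3317 + 42.25) = √83578.5817 = 289.099605
L = 5.25 × 289.099605 = 1517.772927
V = π·1.5² × L = 7.068583 × 1517.772927 = 10728.504621

L=1517.773 V=10728.505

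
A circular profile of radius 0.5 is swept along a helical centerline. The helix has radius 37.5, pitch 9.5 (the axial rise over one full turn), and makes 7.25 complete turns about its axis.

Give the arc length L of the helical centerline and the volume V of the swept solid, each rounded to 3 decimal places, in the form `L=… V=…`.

2πR = 2π·37.5 = 235.619449
per-turn = √(235.619449² + 9.5²) = √(55516.5248 + 90.25) = √55606.7748 = 235.810888
L = 7.25 × 235.810888 = 1709.628936
V = π·0.5² × L = 0.785398 × 1709.628936 = 1342.739426

L=1709.629 V=1342.739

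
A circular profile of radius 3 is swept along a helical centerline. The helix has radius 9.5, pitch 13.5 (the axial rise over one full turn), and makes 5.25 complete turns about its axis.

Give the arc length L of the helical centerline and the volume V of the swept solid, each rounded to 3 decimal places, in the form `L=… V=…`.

L=321.289 V=9084.225

2πR = 2π·9.5 = 59.690260
per-turn = √(59.690260² + 13.5²) = √(3562.9272 + 182.25) = √3745.1772 = 61.197853
L = 5.25 × 61.197853 = 321.288727
V = π·3² × L = 28.274334 × 321.288727 = 9084.224747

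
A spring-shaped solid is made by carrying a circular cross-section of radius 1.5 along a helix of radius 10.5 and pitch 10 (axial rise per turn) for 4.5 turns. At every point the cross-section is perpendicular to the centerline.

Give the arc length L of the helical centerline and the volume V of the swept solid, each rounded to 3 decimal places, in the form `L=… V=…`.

L=300.272 V=2122.495

2πR = 2π·10.5 = 65.973446
per-turn = √(65.973446² + 10²) = √(4352.4955 + 100) = √4452.4955 = 66.727023
L = 4.5 × 66.727023 = 300.271602
V = π·1.5² × L = 7.068583 × 300.271602 = 2122.494879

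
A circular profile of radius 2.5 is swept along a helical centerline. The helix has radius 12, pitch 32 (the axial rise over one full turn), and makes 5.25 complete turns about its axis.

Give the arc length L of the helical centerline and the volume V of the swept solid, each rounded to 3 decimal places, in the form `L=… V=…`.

2πR = 2π·12 = 75.398224
per-turn = √(75.398224² + 32²) = √(5684.8921 + 1024) = √6708.8921 = 81.907827
L = 5.25 × 81.907827 = 430.016092
V = π·2.5² × L = 19.634954 × 430.016092 = 8443.346224

L=430.016 V=8443.346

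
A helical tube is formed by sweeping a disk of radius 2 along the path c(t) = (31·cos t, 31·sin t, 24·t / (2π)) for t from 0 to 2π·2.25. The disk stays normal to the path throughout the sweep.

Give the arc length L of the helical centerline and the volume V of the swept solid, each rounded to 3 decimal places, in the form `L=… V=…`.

L=441.566 V=5548.888

2πR = 2π·31 = 194.778745
per-turn = √(194.778745² + 24²) = √(37938.7593 + 576) = √38514.7593 = 196.251775
L = 2.25 × 196.251775 = 441.566494
V = π·2² × L = 12.566371 × 441.566494 = 5548.888221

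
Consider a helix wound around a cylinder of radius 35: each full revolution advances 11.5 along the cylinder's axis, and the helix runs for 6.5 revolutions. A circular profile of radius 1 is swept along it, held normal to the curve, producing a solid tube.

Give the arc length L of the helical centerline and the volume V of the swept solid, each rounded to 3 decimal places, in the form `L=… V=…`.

2πR = 2π·35 = 219.911486
per-turn = √(219.911486² + 11.5²) = √(48361.0616 + 132.25) = √48493.3116 = 220.211970
L = 6.5 × 220.211970 = 1431.377803
V = π·1² × L = 3.141593 × 1431.377803 = 4496.805989

L=1431.378 V=4496.806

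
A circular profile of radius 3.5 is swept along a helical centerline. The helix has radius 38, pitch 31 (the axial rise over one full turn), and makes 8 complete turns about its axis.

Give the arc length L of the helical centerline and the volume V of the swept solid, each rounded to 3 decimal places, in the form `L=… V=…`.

2πR = 2π·38 = 238.761042
per-turn = √(238.761042² + 31²) = √(57006.8350 + 961) = √57967.8350 = 240.765103
L = 8 × 240.765103 = 1926.120827
V = π·3.5² × L = 38.484510 × 1926.120827 = 74125.816252

L=1926.121 V=74125.816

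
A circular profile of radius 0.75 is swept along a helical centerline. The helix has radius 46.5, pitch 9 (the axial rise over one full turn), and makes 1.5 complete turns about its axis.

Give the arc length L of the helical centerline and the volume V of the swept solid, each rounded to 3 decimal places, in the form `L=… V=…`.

L=438.460 V=774.823

2πR = 2π·46.5 = 292.168117
per-turn = √(292.168117² + 9²) = √(85362.2085 + 81) = √85443.2085 = 292.306703
L = 1.5 × 292.306703 = 438.460054
V = π·0.75² × L = 1.767146 × 438.460054 = 774.822873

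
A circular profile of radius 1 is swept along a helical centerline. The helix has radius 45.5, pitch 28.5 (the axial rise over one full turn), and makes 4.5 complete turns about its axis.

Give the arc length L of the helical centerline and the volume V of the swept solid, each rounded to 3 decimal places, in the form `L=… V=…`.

2πR = 2π·45.5 = 285.884931
per-turn = √(285.884931² + 28.5²) = √(81730.1940 + 812.25) = √82542.4440 = 287.302008
L = 4.5 × 287.302008 = 1292.859038
V = π·1² × L = 3.141593 × 1292.859038 = 4061.636456

L=1292.859 V=4061.636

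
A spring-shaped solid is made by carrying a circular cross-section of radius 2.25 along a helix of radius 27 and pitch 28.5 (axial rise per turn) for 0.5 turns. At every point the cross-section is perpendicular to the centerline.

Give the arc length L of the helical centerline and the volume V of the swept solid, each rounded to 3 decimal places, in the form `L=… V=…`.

L=86.012 V=1367.956

2πR = 2π·27 = 169.646003
per-turn = √(169.646003² + 28.5²) = √(28779.7664 + 812.25) = √29592.0164 = 172.023302
L = 0.5 × 172.023302 = 86.011651
V = π·2.25² × L = 15.904313 × 86.011651 = 1367.956203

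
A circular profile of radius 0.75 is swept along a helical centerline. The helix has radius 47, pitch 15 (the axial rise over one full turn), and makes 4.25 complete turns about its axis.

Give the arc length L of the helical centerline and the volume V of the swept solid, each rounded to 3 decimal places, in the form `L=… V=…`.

L=1256.684 V=2220.744

2πR = 2π·47 = 295.309709
per-turn = √(295.309709² + 15²) = √(87207.8245 + 225) = √87432.8245 = 295.690420
L = 4.25 × 295.690420 = 1256.684285
V = π·0.75² × L = 1.767146 × 1256.684285 = 2220.744441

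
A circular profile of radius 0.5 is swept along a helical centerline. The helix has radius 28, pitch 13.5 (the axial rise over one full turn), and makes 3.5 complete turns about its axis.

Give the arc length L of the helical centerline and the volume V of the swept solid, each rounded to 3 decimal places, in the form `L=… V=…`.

L=617.562 V=485.032

2πR = 2π·28 = 175.929189
per-turn = √(175.929189² + 13.5²) = √(30951.0794 + 182.25) = √31133.3294 = 176.446392
L = 3.5 × 176.446392 = 617.562374
V = π·0.5² × L = 0.785398 × 617.562374 = 485.032354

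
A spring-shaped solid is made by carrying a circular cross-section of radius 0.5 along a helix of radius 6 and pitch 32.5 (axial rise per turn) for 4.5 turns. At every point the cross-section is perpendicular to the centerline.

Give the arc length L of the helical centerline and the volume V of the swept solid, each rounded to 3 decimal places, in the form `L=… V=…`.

2πR = 2π·6 = 37.699112
per-turn = √(37.699112² + 32.5²) = √(1421.2230 + 1056.25) = √2477.4730 = 49.774221
L = 4.5 × 49.774221 = 223.983993
V = π·0.5² × L = 0.785398 × 223.983993 = 175.916616

L=223.984 V=175.917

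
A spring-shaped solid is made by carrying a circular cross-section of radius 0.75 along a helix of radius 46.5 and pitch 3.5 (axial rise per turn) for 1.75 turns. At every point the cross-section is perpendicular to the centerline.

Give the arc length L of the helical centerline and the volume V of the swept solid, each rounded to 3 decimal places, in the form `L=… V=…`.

2πR = 2π·46.5 = 292.168117
per-turn = √(292.168117² + 3.5²) = √(85362.2085 + 12.25) = √85374.4585 = 292.189080
L = 1.75 × 292.189080 = 511.330890
V = π·0.75² × L = 1.767146 × 511.330890 = 903.596269

L=511.331 V=903.596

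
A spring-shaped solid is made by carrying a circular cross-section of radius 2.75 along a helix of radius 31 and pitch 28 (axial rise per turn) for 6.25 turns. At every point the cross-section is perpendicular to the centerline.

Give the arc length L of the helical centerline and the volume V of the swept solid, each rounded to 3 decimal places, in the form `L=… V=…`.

2πR = 2π·31 = 194.778745
per-turn = √(194.778745² + 28²) = √(37938.7593 + 784) = √38722.7593 = 196.780993
L = 6.25 × 196.780993 = 1229.881208
V = π·2.75² × L = 23.758294 × 1229.881208 = 29219.879870

L=1229.881 V=29219.880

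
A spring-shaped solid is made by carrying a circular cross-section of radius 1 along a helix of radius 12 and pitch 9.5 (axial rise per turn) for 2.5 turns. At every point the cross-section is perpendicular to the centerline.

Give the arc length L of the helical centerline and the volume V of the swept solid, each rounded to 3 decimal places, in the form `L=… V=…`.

2πR = 2π·12 = 75.398224
per-turn = √(75.398224² + 9.5²) = √(5684.8921 + 90.25) = √5775.1421 = 75.994356
L = 2.5 × 75.994356 = 189.985890
V = π·1² × L = 3.141593 × 189.985890 = 596.858276

L=189.986 V=596.858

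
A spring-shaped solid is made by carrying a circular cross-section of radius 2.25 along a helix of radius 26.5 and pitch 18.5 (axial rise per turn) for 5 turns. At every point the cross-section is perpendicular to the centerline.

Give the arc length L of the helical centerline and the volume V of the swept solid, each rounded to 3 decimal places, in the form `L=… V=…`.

L=837.645 V=13322.169

2πR = 2π·26.5 = 166.504411
per-turn = √(166.504411² + 18.5²) = √(27723.7188 + 342.25) = √28065.9688 = 167.529009
L = 5 × 167.529009 = 837.645044
V = π·2.25² × L = 15.904313 × 837.645044 = 13322.168796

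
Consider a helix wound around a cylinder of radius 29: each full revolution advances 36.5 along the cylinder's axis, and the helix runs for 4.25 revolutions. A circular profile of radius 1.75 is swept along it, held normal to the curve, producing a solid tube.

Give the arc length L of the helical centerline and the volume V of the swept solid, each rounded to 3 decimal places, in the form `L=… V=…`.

L=789.787 V=7598.639

2πR = 2π·29 = 182.212374
per-turn = √(182.212374² + 36.5²) = √(33201.3492 + 1332.25) = √34533.5992 = 185.832180
L = 4.25 × 185.832180 = 789.786766
V = π·1.75² × L = 9.621128 × 789.786766 = 7598.639174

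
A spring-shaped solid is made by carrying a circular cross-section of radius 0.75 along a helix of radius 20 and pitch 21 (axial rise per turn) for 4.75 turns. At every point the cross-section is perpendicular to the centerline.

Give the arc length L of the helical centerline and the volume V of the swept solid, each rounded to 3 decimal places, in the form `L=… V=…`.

L=605.180 V=1069.441

2πR = 2π·20 = 125.663706
per-turn = √(125.663706² + 21²) = √(15791.3670 + 441) = √16232.3670 = 127.406307
L = 4.75 × 127.406307 = 605.179958
V = π·0.75² × L = 1.767146 × 605.179958 = 1069.441262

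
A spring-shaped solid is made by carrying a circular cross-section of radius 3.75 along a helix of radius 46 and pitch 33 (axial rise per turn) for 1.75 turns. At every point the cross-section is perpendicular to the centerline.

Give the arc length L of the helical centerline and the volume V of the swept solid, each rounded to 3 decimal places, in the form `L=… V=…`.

2πR = 2π·46 = 289.026524
per-turn = √(289.026524² + 33²) = √(83536.3317 + 1089) = √84625.3317 = 290.904334
L = 1.75 × 290.904334 = 509.082585
V = π·3.75² × L = 44.178647 × 509.082585 = 22490.579652

L=509.083 V=22490.580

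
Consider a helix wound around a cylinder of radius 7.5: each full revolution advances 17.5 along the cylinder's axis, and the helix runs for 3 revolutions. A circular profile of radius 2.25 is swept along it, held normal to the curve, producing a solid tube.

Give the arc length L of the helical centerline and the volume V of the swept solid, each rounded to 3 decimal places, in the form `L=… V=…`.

2πR = 2π·7.5 = 47.123890
per-turn = √(47.123890² + 17.5²) = √(2220.6610 + 306.25) = √2526.9110 = 50.268390
L = 3 × 50.268390 = 150.805169
V = π·2.25² × L = 15.904313 × 150.805169 = 2398.452576

L=150.805 V=2398.453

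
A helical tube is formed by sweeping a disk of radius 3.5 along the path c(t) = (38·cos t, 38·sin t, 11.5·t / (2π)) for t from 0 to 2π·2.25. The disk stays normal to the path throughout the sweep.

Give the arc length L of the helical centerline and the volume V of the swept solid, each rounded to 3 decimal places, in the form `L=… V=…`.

L=537.835 V=20698.321

2πR = 2π·38 = 238.761042
per-turn = √(238.761042² + 11.5²) = √(57006.8350 + 132.25) = √57139.0850 = 239.037832
L = 2.25 × 239.037832 = 537.835121
V = π·3.5² × L = 38.484510 × 537.835121 = 20698.321115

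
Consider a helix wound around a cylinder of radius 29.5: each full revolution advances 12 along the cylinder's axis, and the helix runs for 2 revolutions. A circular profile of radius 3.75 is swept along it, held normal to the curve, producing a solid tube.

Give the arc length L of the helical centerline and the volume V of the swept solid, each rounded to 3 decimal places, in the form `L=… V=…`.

2πR = 2π·29.5 = 185.353967
per-turn = √(185.353967² + 12²) = √(34356.0929 + 144) = √34500.0929 = 185.742006
L = 2 × 185.742006 = 371.484013
V = π·3.75² × L = 44.178647 × 371.484013 = 16411.660948

L=371.484 V=16411.661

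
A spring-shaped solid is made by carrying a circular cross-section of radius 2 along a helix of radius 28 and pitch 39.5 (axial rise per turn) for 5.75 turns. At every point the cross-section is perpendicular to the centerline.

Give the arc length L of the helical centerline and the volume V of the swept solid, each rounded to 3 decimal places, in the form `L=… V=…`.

L=1036.777 V=13028.520

2πR = 2π·28 = 175.929189
per-turn = √(175.929189² + 39.5²) = √(30951.0794 + 1560.25) = √32511.3294 = 180.308983
L = 5.75 × 180.308983 = 1036.776653
V = π·2² × L = 12.566371 × 1036.776653 = 13028.519667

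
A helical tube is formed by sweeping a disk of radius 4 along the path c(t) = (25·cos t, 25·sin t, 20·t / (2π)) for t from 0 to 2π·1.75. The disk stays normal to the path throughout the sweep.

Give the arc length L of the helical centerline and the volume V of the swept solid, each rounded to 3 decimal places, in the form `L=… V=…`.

L=277.109 V=13928.996

2πR = 2π·25 = 157.079633
per-turn = √(157.079633² + 20²) = √(24674.0110 + 400) = √25074.0110 = 158.347753
L = 1.75 × 158.347753 = 277.108568
V = π·4² × L = 50.265482 × 277.108568 = 13928.995885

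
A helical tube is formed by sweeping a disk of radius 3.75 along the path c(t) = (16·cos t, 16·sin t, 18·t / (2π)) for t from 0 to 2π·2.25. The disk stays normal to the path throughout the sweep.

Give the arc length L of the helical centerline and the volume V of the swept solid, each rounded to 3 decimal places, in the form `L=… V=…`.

L=229.792 V=10151.892

2πR = 2π·16 = 100.530965
per-turn = √(100.530965² + 18²) = √(10106.4749 + 324) = √10430.4749 = 102.129696
L = 2.25 × 102.129696 = 229.791817
V = π·3.75² × L = 44.178647 × 229.791817 = 10151.891501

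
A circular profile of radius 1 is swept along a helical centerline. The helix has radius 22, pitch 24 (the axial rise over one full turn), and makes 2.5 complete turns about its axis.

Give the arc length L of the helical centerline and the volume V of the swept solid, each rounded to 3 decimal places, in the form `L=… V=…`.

L=350.745 V=1101.899

2πR = 2π·22 = 138.230077
per-turn = √(138.230077² + 24²) = √(19107.5541 + 576) = √19683.5541 = 140.298090
L = 2.5 × 140.298090 = 350.745226
V = π·1² × L = 3.141593 × 350.745226 = 1101.898624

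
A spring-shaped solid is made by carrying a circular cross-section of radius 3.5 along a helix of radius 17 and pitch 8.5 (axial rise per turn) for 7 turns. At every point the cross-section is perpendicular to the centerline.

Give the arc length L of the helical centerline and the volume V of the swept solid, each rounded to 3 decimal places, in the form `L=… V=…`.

L=750.063 V=28865.797

2πR = 2π·17 = 106.814150
per-turn = √(106.814150² + 8.5²) = √(11409.2627 + 72.25) = √11481.5127 = 107.151821
L = 7 × 107.151821 = 750.062745
V = π·3.5² × L = 38.484510 × 750.062745 = 28865.797222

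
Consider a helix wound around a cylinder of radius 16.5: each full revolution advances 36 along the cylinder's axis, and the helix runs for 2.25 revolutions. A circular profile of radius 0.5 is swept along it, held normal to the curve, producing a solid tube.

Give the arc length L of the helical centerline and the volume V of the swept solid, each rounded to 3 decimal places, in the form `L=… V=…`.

2πR = 2π·16.5 = 103.672558
per-turn = √(103.672558² + 36²) = √(10747.9992 + 1296) = √12043.9992 = 109.745156
L = 2.25 × 109.745156 = 246.926600
V = π·0.5² × L = 0.785398 × 246.926600 = 193.935698

L=246.927 V=193.936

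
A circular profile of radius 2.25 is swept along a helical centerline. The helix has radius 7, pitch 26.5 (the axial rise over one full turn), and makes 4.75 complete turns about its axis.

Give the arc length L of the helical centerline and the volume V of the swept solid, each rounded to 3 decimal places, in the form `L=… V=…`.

2πR = 2π·7 = 43.982297
per-turn = √(43.982297² + 26.5²) = √(1934.4425 + 702.25) = √2636.6925 = 51.348734
L = 4.75 × 51.348734 = 243.906486
V = π·2.25² × L = 15.904313 × 243.906486 = 3879.165042

L=243.906 V=3879.165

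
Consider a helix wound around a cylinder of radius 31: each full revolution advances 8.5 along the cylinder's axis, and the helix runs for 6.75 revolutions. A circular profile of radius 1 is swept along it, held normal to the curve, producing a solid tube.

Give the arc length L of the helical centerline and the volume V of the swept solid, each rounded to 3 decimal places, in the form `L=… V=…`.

2πR = 2π·31 = 194.778745
per-turn = √(194.778745² + 8.5²) = √(37938.7593 + 72.25) = √38011.0093 = 194.964123
L = 6.75 × 194.964123 = 1316.007831
V = π·1² × L = 3.141593 × 1316.007831 = 4134.360535

L=1316.008 V=4134.361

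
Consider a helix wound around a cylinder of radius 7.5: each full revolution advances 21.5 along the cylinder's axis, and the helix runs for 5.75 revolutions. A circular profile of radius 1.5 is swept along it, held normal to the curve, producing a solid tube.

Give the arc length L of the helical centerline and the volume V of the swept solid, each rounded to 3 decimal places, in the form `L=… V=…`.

L=297.832 V=2105.249

2πR = 2π·7.5 = 47.123890
per-turn = √(47.123890² + 21.5²) = √(2220.6610 + 462.25) = √2682.9110 = 51.796824
L = 5.75 × 51.796824 = 297.831739
V = π·1.5² × L = 7.068583 × 297.831739 = 2105.248506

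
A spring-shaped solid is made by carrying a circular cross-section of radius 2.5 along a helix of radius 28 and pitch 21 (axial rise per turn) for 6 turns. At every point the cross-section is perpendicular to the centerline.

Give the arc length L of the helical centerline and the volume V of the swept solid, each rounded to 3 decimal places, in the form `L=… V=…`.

L=1063.069 V=20873.303

2πR = 2π·28 = 175.929189
per-turn = √(175.929189² + 21²) = √(30951.0794 + 441) = √31392.0794 = 177.178101
L = 6 × 177.178101 = 1063.068605
V = π·2.5² × L = 19.634954 × 1063.068605 = 20873.303244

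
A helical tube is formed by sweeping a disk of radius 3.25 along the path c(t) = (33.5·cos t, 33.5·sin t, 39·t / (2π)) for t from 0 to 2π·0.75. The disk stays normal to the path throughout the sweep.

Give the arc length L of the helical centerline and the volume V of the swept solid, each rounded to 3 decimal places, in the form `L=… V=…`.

L=160.552 V=5327.607

2πR = 2π·33.5 = 210.486708
per-turn = √(210.486708² + 39²) = √(44304.6542 + 1521) = √45825.6542 = 214.069274
L = 0.75 × 214.069274 = 160.551956
V = π·3.25² × L = 33.183072 × 160.551956 = 5327.607169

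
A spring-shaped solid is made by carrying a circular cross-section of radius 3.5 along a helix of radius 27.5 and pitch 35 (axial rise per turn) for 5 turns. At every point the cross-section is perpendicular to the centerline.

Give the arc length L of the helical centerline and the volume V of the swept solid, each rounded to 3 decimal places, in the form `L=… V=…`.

L=881.484 V=33923.475

2πR = 2π·27.5 = 172.787596
per-turn = √(172.787596² + 35²) = √(29855.5533 + 1225) = √31080.5533 = 176.296776
L = 5 × 176.296776 = 881.483881
V = π·3.5² × L = 38.484510 × 881.483881 = 33923.475247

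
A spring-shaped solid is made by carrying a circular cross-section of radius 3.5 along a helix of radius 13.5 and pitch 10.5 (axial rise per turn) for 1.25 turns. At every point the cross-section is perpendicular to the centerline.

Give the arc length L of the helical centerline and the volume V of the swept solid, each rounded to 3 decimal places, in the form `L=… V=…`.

2πR = 2π·13.5 = 84.823002
per-turn = √(84.823002² + 10.5²) = √(7194.9416 + 110.25) = √7305.1916 = 85.470414
L = 1.25 × 85.470414 = 106.838017
V = π·3.5² × L = 38.484510 × 106.838017 = 4111.608736

L=106.838 V=4111.609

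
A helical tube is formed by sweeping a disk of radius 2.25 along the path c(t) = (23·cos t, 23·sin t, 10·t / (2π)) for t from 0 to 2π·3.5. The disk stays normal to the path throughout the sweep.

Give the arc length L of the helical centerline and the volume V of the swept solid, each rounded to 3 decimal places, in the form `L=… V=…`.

L=507.006 V=8063.581

2πR = 2π·23 = 144.513262
per-turn = √(144.513262² + 10²) = √(20884.0829 + 100) = √20984.0829 = 144.858838
L = 3.5 × 144.858838 = 507.005933
V = π·2.25² × L = 15.904313 × 507.005933 = 8063.580948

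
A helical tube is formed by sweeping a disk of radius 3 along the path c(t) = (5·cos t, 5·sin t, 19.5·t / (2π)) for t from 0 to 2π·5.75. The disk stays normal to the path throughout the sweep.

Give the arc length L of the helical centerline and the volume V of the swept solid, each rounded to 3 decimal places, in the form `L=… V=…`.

2πR = 2π·5 = 31.415927
per-turn = √(31.415927² + 19.5²) = √(986.9604 + 380.25) = √1367.2104 = 36.975809
L = 5.75 × 36.975809 = 212.610901
V = π·3² × L = 28.274334 × 212.610901 = 6011.431599

L=212.611 V=6011.432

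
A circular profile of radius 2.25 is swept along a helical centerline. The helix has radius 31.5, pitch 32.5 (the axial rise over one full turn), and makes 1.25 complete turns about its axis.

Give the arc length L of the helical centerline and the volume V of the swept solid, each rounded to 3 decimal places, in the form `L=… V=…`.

2πR = 2π·31.5 = 197.920337
per-turn = √(197.920337² + 32.5²) = √(39172.4599 + 1056.25) = √40228.7099 = 200.570960
L = 1.25 × 200.570960 = 250.713700
V = π·2.25² × L = 15.904313 × 250.713700 = 3987.429104

L=250.714 V=3987.429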